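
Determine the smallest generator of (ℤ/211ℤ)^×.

2

φ(211) = 211 − 1 = 210 = 2 · 3 · 5 · 7.
Test candidates g = 2, 3, … against the prime factors q ∈ {2, 3, 5, 7} of φ(211): g is a generator iff g^(210/q) ≢ 1 for every such q.
g = 2: 2^105 ≡ 210; 2^70 ≡ 196; 2^42 ≡ 107; 2^30 ≡ 171 — none is 1, so 2 is a primitive root.
So 2 is the smallest generator of (Z/211Z)^×.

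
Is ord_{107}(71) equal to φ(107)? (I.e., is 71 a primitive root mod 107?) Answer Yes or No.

Yes

φ(107) = 107 − 1 = 106 = 2 · 53.
71 is a primitive root mod 107 iff 71^(φ(107)/q) ≢ 1 for every prime q | φ(107), i.e. q ∈ {2, 53}.
71^53 ≡ 106 (mod 107)  [q = 2: ≢ 1 ✓]
71^2 ≡ 12 (mod 107)  [q = 53: ≢ 1 ✓]
All checks pass, so 71 has order 106 and is a primitive root modulo 107.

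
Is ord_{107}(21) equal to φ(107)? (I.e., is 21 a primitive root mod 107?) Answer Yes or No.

φ(107) = 107 − 1 = 106 = 2 · 53.
21 is a primitive root mod 107 iff 21^(φ(107)/q) ≢ 1 for every prime q | φ(107), i.e. q ∈ {2, 53}.
21^53 ≡ 106 (mod 107)  [q = 2: ≢ 1 ✓]
21^2 ≡ 13 (mod 107)  [q = 53: ≢ 1 ✓]
All checks pass, so 21 has order 106 and is a primitive root modulo 107.

Yes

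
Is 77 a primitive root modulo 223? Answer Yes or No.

Yes

φ(223) = 223 − 1 = 222 = 2 · 3 · 37.
77 is a primitive root mod 223 iff 77^(φ(223)/q) ≢ 1 for every prime q | φ(223), i.e. q ∈ {2, 3, 37}.
77^111 ≡ 222 (mod 223)  [q = 2: ≢ 1 ✓]
77^74 ≡ 39 (mod 223)  [q = 3: ≢ 1 ✓]
77^6 ≡ 28 (mod 223)  [q = 37: ≢ 1 ✓]
Every test exponent gives a nontrivial residue, hence 77 generates the full group.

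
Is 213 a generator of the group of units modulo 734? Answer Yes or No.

No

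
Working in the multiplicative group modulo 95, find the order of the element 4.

18

The order of 4 must divide φ(95) = φ(5·19) = (5−1)·(19−1) = 4·18 = 72 = 2^3 · 3^2.
Divisors of 72: 1, 2, 3, 4, 6, 8, 9, 12, 18, 24, 36, 72.
Evaluate successive powers at the divisors of 72:
4^1 ≡ 4 (mod 95)
4^2 ≡ 16 (mod 95)
4^3 ≡ 64 (mod 95)
4^4 ≡ 66 (mod 95)
4^6 ≡ 11 (mod 95)
4^8 ≡ 81 (mod 95)
4^9 ≡ 39 (mod 95)
4^12 ≡ 26 (mod 95)
4^18 ≡ 1 (mod 95) ✓
Therefore the multiplicative order of 4 modulo 95 is 18.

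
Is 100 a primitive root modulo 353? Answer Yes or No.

No

φ(353) = 353 − 1 = 352 = 2^5 · 11.
It suffices to check that the order of 100 is not a proper divisor of 352: compute 100^(352/q) for q ∈ {2, 11}.
100^176 ≡ 1 (mod 353)  [q = 2: ≡ 1 ✗]
100^32 ≡ 1 (mod 353)  [q = 11: ≡ 1 ✗]
The check at q = 2 fails, so 100 generates a proper subgroup.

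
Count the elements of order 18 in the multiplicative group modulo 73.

φ(73) = 73 − 1 = 72 = 2^3 · 3^2.
Since (Z/73Z)^× is cyclic of order 72, the number of elements of order d is φ(d) when d | 72 and 0 otherwise.
18 = 2 · 3^2 divides 72, and φ(18) = 6.

6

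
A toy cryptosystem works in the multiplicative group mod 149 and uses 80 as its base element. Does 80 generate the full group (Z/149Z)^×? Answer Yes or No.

No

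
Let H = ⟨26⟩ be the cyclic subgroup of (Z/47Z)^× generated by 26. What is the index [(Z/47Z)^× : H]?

Since 26 ∈ (Z/47Z)^×, its order divides φ(47) = 47 − 1 = 46 = 2 · 23.
Divisors of 46: 1, 2, 23, 46.
Check 26^d mod 47 for each divisor in increasing order:
26^1 ≡ 26 (mod 47)
26^2 ≡ 18 (mod 47)
26^23 ≡ 46 (mod 47)
26^46 ≡ 1 (mod 47) ✓
Thus |⟨26⟩| = ord(26) = 46.
The index is φ(47) / ord(26) = 46 / 46 = 1.

1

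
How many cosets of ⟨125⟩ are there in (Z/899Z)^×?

60

The order of 125 must divide φ(899) = φ(29·31) = (29−1)·(31−1) = 28·30 = 840 = 2^3 · 3 · 5 · 7.
Divisors of 840: 1, 2, 3, 4, 5, 6, 7, 8, 10, 12, 14, 15, 20, 21, 24, 28, 30, 35, 40, 42, 56, 60, 70, 84, 105, 120, 140, 168, 210, 280, 420, 840.
Compute 125^d (mod 899) for the divisors d until we hit 1:
125^1 ≡ 125 (mod 899)
125^2 ≡ 342 (mod 899)
125^3 ≡ 497 (mod 899)
125^4 ≡ 94 (mod 899)
125^5 ≡ 63 (mod 899)
125^6 ≡ 683 (mod 899)
125^7 ≡ 869 (mod 899)
125^8 ≡ 745 (mod 899)
125^10 ≡ 373 (mod 899)
125^12 ≡ 807 (mod 899)
125^14 ≡ 1 (mod 899) ✓
So ord_899(125) = 14, hence |⟨125⟩| = 14.
The index is φ(899) / ord(125) = 840 / 14 = 60.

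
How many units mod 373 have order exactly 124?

φ(373) = 373 − 1 = 372 = 2^2 · 3 · 31.
Since (Z/373Z)^× is cyclic of order 372, the number of elements of order d is φ(d) when d | 372 and 0 otherwise.
124 = 2^2 · 31 divides 372, and φ(124) = 60.

60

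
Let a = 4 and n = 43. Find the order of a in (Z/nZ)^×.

7

By Lagrange's theorem, ord_43(4) divides φ(43) = 43 − 1 = 42 = 2 · 3 · 7.
Divisors of 42: 1, 2, 3, 6, 7, 14, 21, 42.
Evaluate successive powers at the divisors of 42:
4^1 ≡ 4
4^2 ≡ 16
4^3 ≡ 21
4^6 ≡ 11
4^7 ≡ 1
So ord_43(4) = 7.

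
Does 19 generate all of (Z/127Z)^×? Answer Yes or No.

No

φ(127) = 127 − 1 = 126 = 2 · 3^2 · 7.
It suffices to check that the order of 19 is not a proper divisor of 126: compute 19^(126/q) for q ∈ {2, 3, 7}.
19^63 ≡ 1 (mod 127)  [q = 2: ≡ 1 ✗]
19^42 ≡ 1 (mod 127)  [q = 3: ≡ 1 ✗]
19^18 ≡ 1 (mod 127)  [q = 7: ≡ 1 ✗]
The check at q = 2 fails, so 19 generates a proper subgroup.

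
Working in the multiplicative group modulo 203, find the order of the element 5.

42

ord(5) | φ(203) = φ(7·29) = (7−1)·(29−1) = 6·28 = 168 = 2^3 · 3 · 7.
Divisors of 168: 1, 2, 3, 4, 6, 7, 8, 12, 14, 21, 24, 28, 42, 56, 84, 168.
Test each divisor d:
5^1 ≡ 5
5^2 ≡ 25
5^3 ≡ 125
5^4 ≡ 16
5^6 ≡ 197
5^7 ≡ 173
5^8 ≡ 53
5^12 ≡ 36
5^14 ≡ 88
5^21 ≡ 202
5^24 ≡ 78
5^28 ≡ 30
5^42 ≡ 1
Therefore the multiplicative order of 5 modulo 203 is 42.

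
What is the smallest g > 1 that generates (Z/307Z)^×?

5

φ(307) = 307 − 1 = 306 = 2 · 3^2 · 17.
g is a primitive root iff g^(306/q) ≢ 1 (mod 307) for each prime q ∈ {2, 3, 17}.
g = 2: 2^153 ≡ 306; 2^102 ≡ 1 — hits 1, so not a primitive root.
g = 3: 3^153 ≡ 306; 3^102 ≡ 1 — hits 1, so not a primitive root.
g = 4: 4^153 ≡ 1 — hits 1, so not a primitive root.
g = 5: 5^153 ≡ 306; 5^102 ≡ 289; 5^18 ≡ 81 — none is 1, so 5 is a primitive root.
Hence the least primitive root of 307 is 5.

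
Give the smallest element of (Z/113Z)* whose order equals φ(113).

φ(113) = 113 − 1 = 112 = 2^4 · 7.
g is a primitive root iff g^(112/q) ≢ 1 (mod 113) for each prime q ∈ {2, 7}.
g = 2: 2^56 ≡ 1 — hits 1, so not a primitive root.
g = 3: 3^56 ≡ 112; 3^16 ≡ 49 — none is 1, so 3 is a primitive root.
The smallest primitive root modulo 113 is 3.

3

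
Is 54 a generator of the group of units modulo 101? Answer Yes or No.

φ(101) = 101 − 1 = 100 = 2^2 · 5^2.
54 is a primitive root mod 101 iff 54^(φ(101)/q) ≢ 1 for every prime q | φ(101), i.e. q ∈ {2, 5}.
54^50 ≡ 1 (mod 101)  [q = 2: ≡ 1 ✗]
54^20 ≡ 87 (mod 101)  [q = 5: ≢ 1 ✓]
Since 54^50 ≡ 1, the order of 54 divides 50 < 100, so 54 is not a primitive root.

No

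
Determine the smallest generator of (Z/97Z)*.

φ(97) = 97 − 1 = 96 = 2^5 · 3.
g is a primitive root iff g^(96/q) ≢ 1 (mod 97) for each prime q ∈ {2, 3}.
g = 2: 2^48 ≡ 1 — hits 1, so not a primitive root.
g = 3: 3^48 ≡ 1 — hits 1, so not a primitive root.
g = 4: 4^48 ≡ 1 — hits 1, so not a primitive root.
g = 5: 5^48 ≡ 96; 5^32 ≡ 35 — none is 1, so 5 is a primitive root.
The smallest primitive root modulo 97 is 5.

5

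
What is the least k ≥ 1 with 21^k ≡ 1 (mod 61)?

12

By Lagrange's theorem, ord_61(21) divides φ(61) = 61 − 1 = 60 = 2^2 · 3 · 5.
Divisors of 60: 1, 2, 3, 4, 5, 6, 10, 12, 15, 20, 30, 60.
Test each divisor d:
21^1 ≡ 21
21^2 ≡ 14
21^3 ≡ 50
21^4 ≡ 13
21^5 ≡ 29
21^6 ≡ 60
21^10 ≡ 48
21^12 ≡ 1
So ord_61(21) = 12.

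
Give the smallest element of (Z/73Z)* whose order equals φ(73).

φ(73) = 73 − 1 = 72 = 2^3 · 3^2.
Test candidates g = 2, 3, … against the prime factors q ∈ {2, 3} of φ(73): g is a generator iff g^(72/q) ≢ 1 for every such q.
g = 2: 2^36 ≡ 1 — hits 1, so not a primitive root.
g = 3: 3^36 ≡ 1 — hits 1, so not a primitive root.
g = 4: 4^36 ≡ 1 — hits 1, so not a primitive root.
g = 5: 5^36 ≡ 72; 5^24 ≡ 8 — none is 1, so 5 is a primitive root.
The smallest primitive root modulo 73 is 5.

5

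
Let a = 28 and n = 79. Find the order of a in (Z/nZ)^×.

78

Since 28 ∈ (Z/79Z)^×, its order divides φ(79) = 79 − 1 = 78 = 2 · 3 · 13.
Divisors of 78: 1, 2, 3, 6, 13, 26, 39, 78.
Test each divisor d:
28^1 ≡ 28
28^2 ≡ 73
28^3 ≡ 69
28^6 ≡ 21
28^13 ≡ 24
28^26 ≡ 23
28^39 ≡ 78
28^78 ≡ 1
The smallest such exponent is 78, so the order of 28 is 78.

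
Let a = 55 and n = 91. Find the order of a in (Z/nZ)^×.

6

By Lagrange's theorem, ord_91(55) divides φ(91) = φ(7·13) = (7−1)·(13−1) = 6·12 = 72 = 2^3 · 3^2.
Divisors of 72: 1, 2, 3, 4, 6, 8, 9, 12, 18, 24, 36, 72.
Check 55^d mod 91 for each divisor in increasing order:
55^1 ≡ 55 (mod 91)
55^2 ≡ 22 (mod 91)
55^3 ≡ 27 (mod 91)
55^4 ≡ 29 (mod 91)
55^6 ≡ 1 (mod 91) ✓
Therefore the multiplicative order of 55 modulo 91 is 6.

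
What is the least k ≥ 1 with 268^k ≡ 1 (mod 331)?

165

The order of 268 must divide φ(331) = 331 − 1 = 330 = 2 · 3 · 5 · 11.
Divisors of 330: 1, 2, 3, 5, 6, 10, 11, 15, 22, 30, 33, 55, 66, 110, 165, 330.
Check 268^d mod 331 for each divisor in increasing order:
268^1 ≡ 268
268^2 ≡ 328
268^3 ≡ 189
268^5 ≡ 95
268^6 ≡ 304
268^10 ≡ 88
268^11 ≡ 83
268^15 ≡ 85
268^22 ≡ 269
268^30 ≡ 274
268^33 ≡ 150
268^55 ≡ 299
268^66 ≡ 323
268^110 ≡ 31
268^165 ≡ 1
So ord_331(268) = 165.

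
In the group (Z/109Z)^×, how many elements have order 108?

φ(109) = 109 − 1 = 108 = 2^2 · 3^3.
(Z/109Z)^× is cyclic (|G| = 108); a cyclic group of order m has exactly φ(d) elements of each order d | m, and none otherwise.
108 = 2^2 · 3^3 divides 108, and φ(108) = 36.

36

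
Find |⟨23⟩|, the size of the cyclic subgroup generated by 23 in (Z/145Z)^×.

28

ord(23) | φ(145) = φ(5·29) = (5−1)·(29−1) = 4·28 = 112 = 2^4 · 7.
Divisors of 112: 1, 2, 4, 7, 8, 14, 16, 28, 56, 112.
Test each divisor d:
23^1 ≡ 23 (mod 145)
23^2 ≡ 94 (mod 145)
23^4 ≡ 136 (mod 145)
23^7 ≡ 117 (mod 145)
23^8 ≡ 81 (mod 145)
23^14 ≡ 59 (mod 145)
23^16 ≡ 36 (mod 145)
23^28 ≡ 1 (mod 145) ✓
Hence ord(23) = 28.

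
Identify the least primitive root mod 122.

7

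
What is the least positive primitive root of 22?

7

φ(22) = φ(2)·φ(11) = 1·10 = 10 = 2 · 5.
Test candidates g = 2, 3, … against the prime factors q ∈ {2, 5} of φ(22): g is a generator iff g^(10/q) ≢ 1 for every such q.
g = 2: gcd(2, 22) = 2 > 1, not a unit — skip.
g = 3: 3^5 ≡ 1 — hits 1, so not a primitive root.
g = 4: gcd(4, 22) = 2 > 1, not a unit — skip.
g = 5: 5^5 ≡ 1 — hits 1, so not a primitive root.
g = 6: gcd(6, 22) = 2 > 1, not a unit — skip.
g = 7: 7^5 ≡ 21; 7^2 ≡ 5 — none is 1, so 7 is a primitive root.
Hence the least primitive root of 22 is 7.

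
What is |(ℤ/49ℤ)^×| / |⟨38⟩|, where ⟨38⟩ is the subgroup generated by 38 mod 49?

Since 38 ∈ (Z/49Z)^×, its order divides φ(49) = φ(7^2) = 7·(7−1) = 42 = 2 · 3 · 7.
Divisors of 42: 1, 2, 3, 6, 7, 14, 21, 42.
Evaluate successive powers at the divisors of 42:
38^1 ≡ 38
38^2 ≡ 23
38^3 ≡ 41
38^6 ≡ 15
38^7 ≡ 31
38^14 ≡ 30
38^21 ≡ 48
38^42 ≡ 1
So ord_49(38) = 42, hence |⟨38⟩| = 42.
[(Z/49Z)^× : ⟨38⟩] = 42/42 = 1.

1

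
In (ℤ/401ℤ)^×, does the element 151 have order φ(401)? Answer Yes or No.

No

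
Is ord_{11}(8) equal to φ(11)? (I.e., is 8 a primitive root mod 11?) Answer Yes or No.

Yes

φ(11) = 11 − 1 = 10 = 2 · 5.
An element g generates (Z/11Z)^× iff g^(10/q) ≢ 1 (mod 11) for each prime q ∈ {2, 5}.
8^5 ≡ 10 (mod 11)  [q = 2: ≢ 1 ✓]
8^2 ≡ 9 (mod 11)  [q = 5: ≢ 1 ✓]
Every test exponent gives a nontrivial residue, hence 8 generates the full group.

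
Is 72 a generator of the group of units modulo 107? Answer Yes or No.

Yes

φ(107) = 107 − 1 = 106 = 2 · 53.
An element g generates (Z/107Z)^× iff g^(106/q) ≢ 1 (mod 107) for each prime q ∈ {2, 53}.
72^53 ≡ 106 (mod 107)  [q = 2: ≢ 1 ✓]
72^2 ≡ 48 (mod 107)  [q = 53: ≢ 1 ✓]
Every test exponent gives a nontrivial residue, hence 72 generates the full group.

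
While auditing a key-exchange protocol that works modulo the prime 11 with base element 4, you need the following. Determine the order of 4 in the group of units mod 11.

5

By Lagrange's theorem, ord_11(4) divides φ(11) = 11 − 1 = 10 = 2 · 5.
Divisors of 10: 1, 2, 5, 10.
Evaluate successive powers at the divisors of 10:
4^1 ≡ 4 (mod 11)
4^2 ≡ 5 (mod 11)
4^5 ≡ 1 (mod 11) ✓
So ord_11(4) = 5.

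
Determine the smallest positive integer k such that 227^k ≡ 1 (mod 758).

189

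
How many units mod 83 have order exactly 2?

1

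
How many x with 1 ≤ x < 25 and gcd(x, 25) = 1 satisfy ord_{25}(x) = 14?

0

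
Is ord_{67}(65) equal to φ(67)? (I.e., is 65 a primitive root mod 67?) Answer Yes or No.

φ(67) = 67 − 1 = 66 = 2 · 3 · 11.
An element g generates (Z/67Z)^× iff g^(66/q) ≢ 1 (mod 67) for each prime q ∈ {2, 3, 11}.
65^33 ≡ 1 (mod 67)  [q = 2: ≡ 1 ✗]
65^22 ≡ 37 (mod 67)  [q = 3: ≢ 1 ✓]
65^6 ≡ 64 (mod 67)  [q = 11: ≢ 1 ✓]
Since 65^33 ≡ 1, the order of 65 divides 33 < 66, so 65 is not a primitive root.

No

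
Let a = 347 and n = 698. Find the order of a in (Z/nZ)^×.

348

ord(347) | φ(698) = φ(2)·φ(349) = 1·348 = 348 = 2^2 · 3 · 29.
Divisors of 348: 1, 2, 3, 4, 6, 12, 29, 58, 87, 116, 174, 348.
Evaluate successive powers at the divisors of 348:
347^1 ≡ 347 (mod 698)
347^2 ≡ 353 (mod 698)
347^3 ≡ 341 (mod 698)
347^4 ≡ 365 (mod 698)
347^6 ≡ 413 (mod 698)
347^12 ≡ 257 (mod 698)
347^29 ≡ 325 (mod 698)
347^58 ≡ 227 (mod 698)
347^87 ≡ 485 (mod 698)
347^116 ≡ 575 (mod 698)
347^174 ≡ 697 (mod 698)
347^348 ≡ 1 (mod 698) ✓
Hence ord(347) = 348.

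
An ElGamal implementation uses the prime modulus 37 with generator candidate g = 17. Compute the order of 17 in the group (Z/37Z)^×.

36

Since 17 ∈ (Z/37Z)^×, its order divides φ(37) = 37 − 1 = 36 = 2^2 · 3^2.
Divisors of 36: 1, 2, 3, 4, 6, 9, 12, 18, 36.
Check 17^d mod 37 for each divisor in increasing order:
17^1 ≡ 17
17^2 ≡ 30
17^3 ≡ 29
17^4 ≡ 12
17^6 ≡ 27
17^9 ≡ 6
17^12 ≡ 26
17^18 ≡ 36
17^36 ≡ 1
The smallest such exponent is 36, so the order of 17 is 36.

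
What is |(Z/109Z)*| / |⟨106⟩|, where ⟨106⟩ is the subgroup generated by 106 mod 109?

2

By Lagrange's theorem, ord_109(106) divides φ(109) = 109 − 1 = 108 = 2^2 · 3^3.
Divisors of 108: 1, 2, 3, 4, 6, 9, 12, 18, 27, 36, 54, 108.
Compute 106^d (mod 109) for the divisors d until we hit 1:
106^1 ≡ 106 (mod 109)
106^2 ≡ 9 (mod 109)
106^3 ≡ 82 (mod 109)
106^4 ≡ 81 (mod 109)
106^6 ≡ 75 (mod 109)
106^9 ≡ 46 (mod 109)
106^12 ≡ 66 (mod 109)
106^18 ≡ 45 (mod 109)
106^27 ≡ 108 (mod 109)
106^36 ≡ 63 (mod 109)
106^54 ≡ 1 (mod 109) ✓
So ord_109(106) = 54, hence |⟨106⟩| = 54.
[(Z/109Z)^× : ⟨106⟩] = 108/54 = 2.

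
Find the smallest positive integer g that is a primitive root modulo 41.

6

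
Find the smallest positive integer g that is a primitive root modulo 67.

φ(67) = 67 − 1 = 66 = 2 · 3 · 11.
g is a primitive root iff g^(66/q) ≢ 1 (mod 67) for each prime q ∈ {2, 3, 11}.
g = 2: 2^33 ≡ 66; 2^22 ≡ 37; 2^6 ≡ 64 — none is 1, so 2 is a primitive root.
So 2 is the smallest generator of (Z/67Z)^×.

2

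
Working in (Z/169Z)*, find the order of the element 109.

52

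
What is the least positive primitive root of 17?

3

φ(17) = 17 − 1 = 16 = 2^4.
g is a primitive root iff g^(16/q) ≢ 1 (mod 17) for each prime q ∈ {2}.
g = 2: 2^8 ≡ 1 — hits 1, so not a primitive root.
g = 3: 3^8 ≡ 16 — none is 1, so 3 is a primitive root.
The smallest primitive root modulo 17 is 3.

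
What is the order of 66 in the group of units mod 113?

112

By Lagrange's theorem, ord_113(66) divides φ(113) = 113 − 1 = 112 = 2^4 · 7.
Divisors of 112: 1, 2, 4, 7, 8, 14, 16, 28, 56, 112.
Test each divisor d:
66^1 ≡ 66 (mod 113)
66^2 ≡ 62 (mod 113)
66^4 ≡ 2 (mod 113)
66^7 ≡ 48 (mod 113)
66^8 ≡ 4 (mod 113)
66^14 ≡ 44 (mod 113)
66^16 ≡ 16 (mod 113)
66^28 ≡ 15 (mod 113)
66^56 ≡ 112 (mod 113)
66^112 ≡ 1 (mod 113) ✓
Therefore the multiplicative order of 66 modulo 113 is 112.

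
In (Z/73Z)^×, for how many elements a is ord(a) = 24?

φ(73) = 73 − 1 = 72 = 2^3 · 3^2.
Since (Z/73Z)^× is cyclic of order 72, the number of elements of order d is φ(d) when d | 72 and 0 otherwise.
24 = 2^3 · 3 divides 72, and φ(24) = 8.

8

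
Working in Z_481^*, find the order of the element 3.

18

By Lagrange's theorem, ord_481(3) divides φ(481) = φ(13·37) = (13−1)·(37−1) = 12·36 = 432 = 2^4 · 3^3.
Divisors of 432: 1, 2, 3, 4, 6, 8, 9, 12, 16, 18, 24, 27, 36, 48, 54, 72, 108, 144, 216, 432.
Evaluate successive powers at the divisors of 432:
3^1 ≡ 3 (mod 481)
3^2 ≡ 9 (mod 481)
3^3 ≡ 27 (mod 481)
3^4 ≡ 81 (mod 481)
3^6 ≡ 248 (mod 481)
3^8 ≡ 308 (mod 481)
3^9 ≡ 443 (mod 481)
3^12 ≡ 417 (mod 481)
3^16 ≡ 107 (mod 481)
3^18 ≡ 1 (mod 481) ✓
So ord_481(3) = 18.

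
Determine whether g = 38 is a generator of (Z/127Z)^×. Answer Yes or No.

φ(127) = 127 − 1 = 126 = 2 · 3^2 · 7.
An element g generates (Z/127Z)^× iff g^(126/q) ≢ 1 (mod 127) for each prime q ∈ {2, 3, 7}.
38^63 ≡ 1 (mod 127)  [q = 2: ≡ 1 ✗]
38^42 ≡ 1 (mod 127)  [q = 3: ≡ 1 ✗]
38^18 ≡ 16 (mod 127)  [q = 7: ≢ 1 ✓]
38^63 ≡ 1 shows ord(38) | 63, strictly less than φ(127); not a primitive root.

No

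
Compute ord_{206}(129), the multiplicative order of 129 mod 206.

ord(129) | φ(206) = φ(2)·φ(103) = 1·102 = 102 = 2 · 3 · 17.
Divisors of 102: 1, 2, 3, 6, 17, 34, 51, 102.
Test each divisor d:
129^1 ≡ 129
129^2 ≡ 161
129^3 ≡ 169
129^6 ≡ 133
129^17 ≡ 159
129^34 ≡ 149
129^51 ≡ 1
So ord_206(129) = 51.

51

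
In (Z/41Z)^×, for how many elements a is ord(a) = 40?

16

φ(41) = 41 − 1 = 40 = 2^3 · 5.
Since (Z/41Z)^× is cyclic of order 40, the number of elements of order d is φ(d) when d | 40 and 0 otherwise.
40 = 2^3 · 5 divides 40, and φ(40) = 16.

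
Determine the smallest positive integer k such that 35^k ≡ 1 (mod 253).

ord(35) | φ(253) = φ(11·23) = (11−1)·(23−1) = 10·22 = 220 = 2^2 · 5 · 11.
Divisors of 220: 1, 2, 4, 5, 10, 11, 20, 22, 44, 55, 110, 220.
Compute 35^d (mod 253) for the divisors d until we hit 1:
35^1 ≡ 35 (mod 253)
35^2 ≡ 213 (mod 253)
35^4 ≡ 82 (mod 253)
35^5 ≡ 87 (mod 253)
35^10 ≡ 232 (mod 253)
35^11 ≡ 24 (mod 253)
35^20 ≡ 188 (mod 253)
35^22 ≡ 70 (mod 253)
35^44 ≡ 93 (mod 253)
35^55 ≡ 208 (mod 253)
35^110 ≡ 1 (mod 253) ✓
Hence ord(35) = 110.

110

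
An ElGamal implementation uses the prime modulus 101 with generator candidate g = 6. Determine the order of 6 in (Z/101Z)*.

ord(6) | φ(101) = 101 − 1 = 100 = 2^2 · 5^2.
Divisors of 100: 1, 2, 4, 5, 10, 20, 25, 50, 100.
Compute 6^d (mod 101) for the divisors d until we hit 1:
6^1 ≡ 6 (mod 101)
6^2 ≡ 36 (mod 101)
6^4 ≡ 84 (mod 101)
6^5 ≡ 100 (mod 101)
6^10 ≡ 1 (mod 101) ✓
So ord_101(6) = 10.

10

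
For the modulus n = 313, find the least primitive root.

10

φ(313) = 313 − 1 = 312 = 2^3 · 3 · 13.
g is a primitive root iff g^(312/q) ≢ 1 (mod 313) for each prime q ∈ {2, 3, 13}.
g = 2: 2^156 ≡ 1 — hits 1, so not a primitive root.
g = 3: 3^156 ≡ 1 — hits 1, so not a primitive root.
g = 4: 4^156 ≡ 1 — hits 1, so not a primitive root.
g = 5: 5^156 ≡ 312; 5^104 ≡ 1 — hits 1, so not a primitive root.
g = 6: 6^156 ≡ 1 — hits 1, so not a primitive root.
g = 7: 7^156 ≡ 312; 7^104 ≡ 1 — hits 1, so not a primitive root.
g = 8: 8^156 ≡ 1 — hits 1, so not a primitive root.
g = 9: 9^156 ≡ 1 — hits 1, so not a primitive root.
g = 10: 10^156 ≡ 312; 10^104 ≡ 214; 10^24 ≡ 103 — none is 1, so 10 is a primitive root.
The smallest primitive root modulo 313 is 10.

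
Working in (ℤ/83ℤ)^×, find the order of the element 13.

By Lagrange's theorem, ord_83(13) divides φ(83) = 83 − 1 = 82 = 2 · 41.
Divisors of 82: 1, 2, 41, 82.
Evaluate successive powers at the divisors of 82:
13^1 ≡ 13
13^2 ≡ 3
13^41 ≡ 82
13^82 ≡ 1
Hence ord(13) = 82.

82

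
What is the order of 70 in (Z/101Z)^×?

50

By Lagrange's theorem, ord_101(70) divides φ(101) = 101 − 1 = 100 = 2^2 · 5^2.
Divisors of 100: 1, 2, 4, 5, 10, 20, 25, 50, 100.
Evaluate successive powers at the divisors of 100:
70^1 ≡ 70
70^2 ≡ 52
70^4 ≡ 78
70^5 ≡ 6
70^10 ≡ 36
70^20 ≡ 84
70^25 ≡ 100
70^50 ≡ 1
Hence ord(70) = 50.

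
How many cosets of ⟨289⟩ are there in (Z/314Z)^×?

4

By Lagrange's theorem, ord_314(289) divides φ(314) = φ(2)·φ(157) = 1·156 = 156 = 2^2 · 3 · 13.
Divisors of 156: 1, 2, 3, 4, 6, 12, 13, 26, 39, 52, 78, 156.
Compute 289^d (mod 314) for the divisors d until we hit 1:
289^1 ≡ 289 (mod 314)
289^2 ≡ 311 (mod 314)
289^3 ≡ 75 (mod 314)
289^4 ≡ 9 (mod 314)
289^6 ≡ 287 (mod 314)
289^12 ≡ 101 (mod 314)
289^13 ≡ 301 (mod 314)
289^26 ≡ 169 (mod 314)
289^39 ≡ 1 (mod 314) ✓
So ord_314(289) = 39, hence |⟨289⟩| = 39.
The index is φ(314) / ord(289) = 156 / 39 = 4.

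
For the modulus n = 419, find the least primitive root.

φ(419) = 419 − 1 = 418 = 2 · 11 · 19.
g is a primitive root iff g^(418/q) ≢ 1 (mod 419) for each prime q ∈ {2, 11, 19}.
g = 2: 2^209 ≡ 418; 2^38 ≡ 334; 2^22 ≡ 114 — none is 1, so 2 is a primitive root.
So 2 is the smallest generator of (Z/419Z)^×.

2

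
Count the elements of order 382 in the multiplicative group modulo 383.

φ(383) = 383 − 1 = 382 = 2 · 191.
Since (Z/383Z)^× is cyclic of order 382, the number of elements of order d is φ(d) when d | 382 and 0 otherwise.
382 = 2 · 191 divides 382, and φ(382) = 190.

190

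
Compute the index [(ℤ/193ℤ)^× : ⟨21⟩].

4

The order of 21 must divide φ(193) = 193 − 1 = 192 = 2^6 · 3.
Divisors of 192: 1, 2, 3, 4, 6, 8, 12, 16, 24, 32, 48, 64, 96, 192.
Evaluate successive powers at the divisors of 192:
21^1 ≡ 21 (mod 193)
21^2 ≡ 55 (mod 193)
21^3 ≡ 190 (mod 193)
21^4 ≡ 130 (mod 193)
21^6 ≡ 9 (mod 193)
21^8 ≡ 109 (mod 193)
21^12 ≡ 81 (mod 193)
21^16 ≡ 108 (mod 193)
21^24 ≡ 192 (mod 193)
21^32 ≡ 84 (mod 193)
21^48 ≡ 1 (mod 193) ✓
So ord_193(21) = 48, hence |⟨21⟩| = 48.
[(Z/193Z)^× : ⟨21⟩] = 192/48 = 4.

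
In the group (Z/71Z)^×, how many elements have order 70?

24

φ(71) = 71 − 1 = 70 = 2 · 5 · 7.
(Z/71Z)^× is cyclic (|G| = 70); a cyclic group of order m has exactly φ(d) elements of each order d | m, and none otherwise.
70 = 2 · 5 · 7 divides 70, and φ(70) = 24.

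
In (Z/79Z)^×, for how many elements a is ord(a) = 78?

φ(79) = 79 − 1 = 78 = 2 · 3 · 13.
Since (Z/79Z)^× is cyclic of order 78, the number of elements of order d is φ(d) when d | 78 and 0 otherwise.
78 = 2 · 3 · 13 divides 78, and φ(78) = 24.

24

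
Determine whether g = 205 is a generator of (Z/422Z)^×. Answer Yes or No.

Yes

φ(422) = φ(2)·φ(211) = 1·210 = 210 = 2 · 3 · 5 · 7.
It suffices to check that the order of 205 is not a proper divisor of 210: compute 205^(210/q) for q ∈ {2, 3, 5, 7}.
205^105 ≡ 421 (mod 422)  [q = 2: ≢ 1 ✓]
205^70 ≡ 225 (mod 422)  [q = 3: ≢ 1 ✓]
205^42 ≡ 71 (mod 422)  [q = 5: ≢ 1 ✓]
205^30 ≡ 123 (mod 422)  [q = 7: ≢ 1 ✓]
None equal 1, so ord_422(205) = 210: 205 is a primitive root.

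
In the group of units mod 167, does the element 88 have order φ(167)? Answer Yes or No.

φ(167) = 167 − 1 = 166 = 2 · 83.
An element g generates (Z/167Z)^× iff g^(166/q) ≢ 1 (mod 167) for each prime q ∈ {2, 83}.
88^83 ≡ 1 (mod 167)  [q = 2: ≡ 1 ✗]
88^2 ≡ 62 (mod 167)  [q = 83: ≢ 1 ✓]
The check at q = 2 fails, so 88 generates a proper subgroup.

No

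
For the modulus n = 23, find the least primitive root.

φ(23) = 23 − 1 = 22 = 2 · 11.
g is a primitive root iff g^(22/q) ≢ 1 (mod 23) for each prime q ∈ {2, 11}.
g = 2: 2^11 ≡ 1 — hits 1, so not a primitive root.
g = 3: 3^11 ≡ 1 — hits 1, so not a primitive root.
g = 4: 4^11 ≡ 1 — hits 1, so not a primitive root.
g = 5: 5^11 ≡ 22; 5^2 ≡ 2 — none is 1, so 5 is a primitive root.
The smallest primitive root modulo 23 is 5.

5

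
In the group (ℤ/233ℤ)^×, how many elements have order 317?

0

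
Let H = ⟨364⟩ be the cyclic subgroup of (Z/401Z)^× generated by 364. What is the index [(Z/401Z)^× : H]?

1

By Lagrange's theorem, ord_401(364) divides φ(401) = 401 − 1 = 400 = 2^4 · 5^2.
Divisors of 400: 1, 2, 4, 5, 8, 10, 16, 20, 25, 40, 50, 80, 100, 200, 400.
Check 364^d mod 401 for each divisor in increasing order:
364^1 ≡ 364
364^2 ≡ 166
364^4 ≡ 288
364^5 ≡ 171
364^8 ≡ 338
364^10 ≡ 369
364^16 ≡ 360
364^20 ≡ 222
364^25 ≡ 268
364^40 ≡ 362
364^50 ≡ 45
364^80 ≡ 318
364^100 ≡ 20
364^200 ≡ 400
364^400 ≡ 1
The order of 364 is 400, so the subgroup it generates has 400 elements.
Index = |(Z/401Z)^×| / |⟨364⟩| = 400 / 400 = 1.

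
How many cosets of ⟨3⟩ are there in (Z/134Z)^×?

By Lagrange's theorem, ord_134(3) divides φ(134) = φ(2)·φ(67) = 1·66 = 66 = 2 · 3 · 11.
Divisors of 66: 1, 2, 3, 6, 11, 22, 33, 66.
Check 3^d mod 134 for each divisor in increasing order:
3^1 ≡ 3 (mod 134)
3^2 ≡ 9 (mod 134)
3^3 ≡ 27 (mod 134)
3^6 ≡ 59 (mod 134)
3^11 ≡ 133 (mod 134)
3^22 ≡ 1 (mod 134) ✓
Thus |⟨3⟩| = ord(3) = 22.
The index is φ(134) / ord(3) = 66 / 22 = 3.

3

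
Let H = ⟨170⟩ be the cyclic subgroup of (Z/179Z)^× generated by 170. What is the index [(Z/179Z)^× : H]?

1

The order of 170 must divide φ(179) = 179 − 1 = 178 = 2 · 89.
Divisors of 178: 1, 2, 89, 178.
Compute 170^d (mod 179) for the divisors d until we hit 1:
170^1 ≡ 170
170^2 ≡ 81
170^89 ≡ 178
170^178 ≡ 1
Thus |⟨170⟩| = ord(170) = 178.
[(Z/179Z)^× : ⟨170⟩] = 178/178 = 1.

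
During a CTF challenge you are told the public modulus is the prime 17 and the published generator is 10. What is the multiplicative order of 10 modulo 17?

The order of 10 must divide φ(17) = 17 − 1 = 16 = 2^4.
Divisors of 16: 1, 2, 4, 8, 16.
Test each divisor d:
10^1 ≡ 10
10^2 ≡ 15
10^4 ≡ 4
10^8 ≡ 16
10^16 ≡ 1
So ord_17(10) = 16.

16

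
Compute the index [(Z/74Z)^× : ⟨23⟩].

3

By Lagrange's theorem, ord_74(23) divides φ(74) = φ(2)·φ(37) = 1·36 = 36 = 2^2 · 3^2.
Divisors of 36: 1, 2, 3, 4, 6, 9, 12, 18, 36.
Evaluate successive powers at the divisors of 36:
23^1 ≡ 23
23^2 ≡ 11
23^3 ≡ 31
23^4 ≡ 47
23^6 ≡ 73
23^9 ≡ 43
23^12 ≡ 1
Thus |⟨23⟩| = ord(23) = 12.
[(Z/74Z)^× : ⟨23⟩] = 36/12 = 3.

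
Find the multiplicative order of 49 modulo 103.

Since 49 ∈ (Z/103Z)^×, its order divides φ(103) = 103 − 1 = 102 = 2 · 3 · 17.
Divisors of 102: 1, 2, 3, 6, 17, 34, 51, 102.
Check 49^d mod 103 for each divisor in increasing order:
49^1 ≡ 49 (mod 103)
49^2 ≡ 32 (mod 103)
49^3 ≡ 23 (mod 103)
49^6 ≡ 14 (mod 103)
49^17 ≡ 56 (mod 103)
49^34 ≡ 46 (mod 103)
49^51 ≡ 1 (mod 103) ✓
Hence ord(49) = 51.

51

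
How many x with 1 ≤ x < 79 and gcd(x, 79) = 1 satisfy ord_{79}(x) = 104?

φ(79) = 79 − 1 = 78 = 2 · 3 · 13.
In a cyclic group of order 78, there are φ(d) elements of order d for each divisor d of 78, and zero for non-divisors.
Since 104 ∤ 78, the count is 0.

0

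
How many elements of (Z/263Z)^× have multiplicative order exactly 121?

0

φ(263) = 263 − 1 = 262 = 2 · 131.
In a cyclic group of order 262, there are φ(d) elements of order d for each divisor d of 262, and zero for non-divisors.
Here 262 is not a multiple of 121, so there are no elements of order 121.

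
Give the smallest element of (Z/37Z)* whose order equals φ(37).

2

φ(37) = 37 − 1 = 36 = 2^2 · 3^2.
g is a primitive root iff g^(36/q) ≢ 1 (mod 37) for each prime q ∈ {2, 3}.
g = 2: 2^18 ≡ 36; 2^12 ≡ 26 — none is 1, so 2 is a primitive root.
The smallest primitive root modulo 37 is 2.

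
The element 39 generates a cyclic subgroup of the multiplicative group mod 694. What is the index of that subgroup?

2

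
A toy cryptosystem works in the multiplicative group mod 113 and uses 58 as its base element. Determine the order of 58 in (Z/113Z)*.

ord(58) | φ(113) = 113 − 1 = 112 = 2^4 · 7.
Divisors of 112: 1, 2, 4, 7, 8, 14, 16, 28, 56, 112.
Evaluate successive powers at the divisors of 112:
58^1 ≡ 58 (mod 113)
58^2 ≡ 87 (mod 113)
58^4 ≡ 111 (mod 113)
58^7 ≡ 78 (mod 113)
58^8 ≡ 4 (mod 113)
58^14 ≡ 95 (mod 113)
58^16 ≡ 16 (mod 113)
58^28 ≡ 98 (mod 113)
58^56 ≡ 112 (mod 113)
58^112 ≡ 1 (mod 113) ✓
So ord_113(58) = 112.

112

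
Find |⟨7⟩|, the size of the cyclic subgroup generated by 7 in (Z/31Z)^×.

Since 7 ∈ (Z/31Z)^×, its order divides φ(31) = 31 − 1 = 30 = 2 · 3 · 5.
Divisors of 30: 1, 2, 3, 5, 6, 10, 15, 30.
Check 7^d mod 31 for each divisor in increasing order:
7^1 ≡ 7 (mod 31)
7^2 ≡ 18 (mod 31)
7^3 ≡ 2 (mod 31)
7^5 ≡ 5 (mod 31)
7^6 ≡ 4 (mod 31)
7^10 ≡ 25 (mod 31)
7^15 ≡ 1 (mod 31) ✓
Therefore the multiplicative order of 7 modulo 31 is 15.

15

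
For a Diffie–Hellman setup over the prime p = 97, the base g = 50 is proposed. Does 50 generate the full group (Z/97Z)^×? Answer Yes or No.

No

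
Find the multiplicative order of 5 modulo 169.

52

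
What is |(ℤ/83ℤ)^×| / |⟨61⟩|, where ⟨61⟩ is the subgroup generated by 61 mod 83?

By Lagrange's theorem, ord_83(61) divides φ(83) = 83 − 1 = 82 = 2 · 41.
Divisors of 82: 1, 2, 41, 82.
Test each divisor d:
61^1 ≡ 61 (mod 83)
61^2 ≡ 69 (mod 83)
61^41 ≡ 1 (mod 83) ✓
The order of 61 is 41, so the subgroup it generates has 41 elements.
The index is φ(83) / ord(61) = 82 / 41 = 2.

2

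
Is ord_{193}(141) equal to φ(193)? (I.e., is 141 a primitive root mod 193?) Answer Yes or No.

Yes

φ(193) = 193 − 1 = 192 = 2^6 · 3.
141 is a primitive root mod 193 iff 141^(φ(193)/q) ≢ 1 for every prime q | φ(193), i.e. q ∈ {2, 3}.
141^96 ≡ 192 (mod 193)  [q = 2: ≢ 1 ✓]
141^64 ≡ 108 (mod 193)  [q = 3: ≢ 1 ✓]
None equal 1, so ord_193(141) = 192: 141 is a primitive root.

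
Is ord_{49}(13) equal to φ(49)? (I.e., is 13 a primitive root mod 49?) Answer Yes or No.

φ(49) = φ(7^2) = 7·(7−1) = 42 = 2 · 3 · 7.
Test 13^(42/q) mod 49 for each prime factor q of 42:
13^21 ≡ 48 (mod 49)  [q = 2: ≢ 1 ✓]
13^14 ≡ 1 (mod 49)  [q = 3: ≡ 1 ✗]
13^6 ≡ 15 (mod 49)  [q = 7: ≢ 1 ✓]
13^14 ≡ 1 shows ord(13) | 14, strictly less than φ(49); not a primitive root.

No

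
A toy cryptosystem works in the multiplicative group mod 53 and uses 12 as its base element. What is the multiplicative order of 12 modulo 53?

ord(12) | φ(53) = 53 − 1 = 52 = 2^2 · 13.
Divisors of 52: 1, 2, 4, 13, 26, 52.
Compute 12^d (mod 53) for the divisors d until we hit 1:
12^1 ≡ 12 (mod 53)
12^2 ≡ 38 (mod 53)
12^4 ≡ 13 (mod 53)
12^13 ≡ 23 (mod 53)
12^26 ≡ 52 (mod 53)
12^52 ≡ 1 (mod 53) ✓
So ord_53(12) = 52.

52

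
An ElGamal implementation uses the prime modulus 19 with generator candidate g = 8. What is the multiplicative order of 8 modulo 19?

By Lagrange's theorem, ord_19(8) divides φ(19) = 19 − 1 = 18 = 2 · 3^2.
Divisors of 18: 1, 2, 3, 6, 9, 18.
Compute 8^d (mod 19) for the divisors d until we hit 1:
8^1 ≡ 8 (mod 19)
8^2 ≡ 7 (mod 19)
8^3 ≡ 18 (mod 19)
8^6 ≡ 1 (mod 19) ✓
So ord_19(8) = 6.

6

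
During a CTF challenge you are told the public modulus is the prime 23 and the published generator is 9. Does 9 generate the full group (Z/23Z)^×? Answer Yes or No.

φ(23) = 23 − 1 = 22 = 2 · 11.
An element g generates (Z/23Z)^× iff g^(22/q) ≢ 1 (mod 23) for each prime q ∈ {2, 11}.
9^11 ≡ 1 (mod 23)  [q = 2: ≡ 1 ✗]
9^2 ≡ 12 (mod 23)  [q = 11: ≢ 1 ✓]
Since 9^11 ≡ 1, the order of 9 divides 11 < 22, so 9 is not a primitive root.

No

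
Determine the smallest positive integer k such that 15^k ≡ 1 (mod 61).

15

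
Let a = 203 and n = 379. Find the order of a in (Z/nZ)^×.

The order of 203 must divide φ(379) = 379 − 1 = 378 = 2 · 3^3 · 7.
Divisors of 378: 1, 2, 3, 6, 7, 9, 14, 18, 21, 27, 42, 54, 63, 126, 189, 378.
Check 203^d mod 379 for each divisor in increasing order:
203^1 ≡ 203 (mod 379)
203^2 ≡ 277 (mod 379)
203^3 ≡ 139 (mod 379)
203^6 ≡ 371 (mod 379)
203^7 ≡ 271 (mod 379)
203^9 ≡ 25 (mod 379)
203^14 ≡ 294 (mod 379)
203^18 ≡ 246 (mod 379)
203^21 ≡ 84 (mod 379)
203^27 ≡ 86 (mod 379)
203^42 ≡ 234 (mod 379)
203^54 ≡ 195 (mod 379)
203^63 ≡ 327 (mod 379)
203^126 ≡ 51 (mod 379)
203^189 ≡ 1 (mod 379) ✓
Therefore the multiplicative order of 203 modulo 379 is 189.

189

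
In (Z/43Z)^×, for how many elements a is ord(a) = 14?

φ(43) = 43 − 1 = 42 = 2 · 3 · 7.
(Z/43Z)^× is cyclic (|G| = 42); a cyclic group of order m has exactly φ(d) elements of each order d | m, and none otherwise.
14 = 2 · 7 divides 42, and φ(14) = 6.

6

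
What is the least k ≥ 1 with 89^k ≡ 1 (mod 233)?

By Lagrange's theorem, ord_233(89) divides φ(233) = 233 − 1 = 232 = 2^3 · 29.
Divisors of 232: 1, 2, 4, 8, 29, 58, 116, 232.
Compute 89^d (mod 233) for the divisors d until we hit 1:
89^1 ≡ 89 (mod 233)
89^2 ≡ 232 (mod 233)
89^4 ≡ 1 (mod 233) ✓
So ord_233(89) = 4.

4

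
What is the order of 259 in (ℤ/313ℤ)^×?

12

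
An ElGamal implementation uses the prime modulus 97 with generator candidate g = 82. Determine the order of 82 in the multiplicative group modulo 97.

96

ord(82) | φ(97) = 97 − 1 = 96 = 2^5 · 3.
Divisors of 96: 1, 2, 3, 4, 6, 8, 12, 16, 24, 32, 48, 96.
Check 82^d mod 97 for each divisor in increasing order:
82^1 ≡ 82
82^2 ≡ 31
82^3 ≡ 20
82^4 ≡ 88
82^6 ≡ 12
82^8 ≡ 81
82^12 ≡ 47
82^16 ≡ 62
82^24 ≡ 75
82^32 ≡ 61
82^48 ≡ 96
82^96 ≡ 1
Therefore the multiplicative order of 82 modulo 97 is 96.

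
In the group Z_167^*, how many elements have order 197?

φ(167) = 167 − 1 = 166 = 2 · 83.
In a cyclic group of order 166, there are φ(d) elements of order d for each divisor d of 166, and zero for non-divisors.
Since 197 ∤ 166, the count is 0.

0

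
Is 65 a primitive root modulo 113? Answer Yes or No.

No

φ(113) = 113 − 1 = 112 = 2^4 · 7.
An element g generates (Z/113Z)^× iff g^(112/q) ≢ 1 (mod 113) for each prime q ∈ {2, 7}.
65^56 ≡ 112 (mod 113)  [q = 2: ≢ 1 ✓]
65^16 ≡ 1 (mod 113)  [q = 7: ≡ 1 ✗]
The check at q = 7 fails, so 65 generates a proper subgroup.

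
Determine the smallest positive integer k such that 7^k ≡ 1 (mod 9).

By Lagrange's theorem, ord_9(7) divides φ(9) = φ(3^2) = 3·(3−1) = 6 = 2 · 3.
Divisors of 6: 1, 2, 3, 6.
Check 7^d mod 9 for each divisor in increasing order:
7^1 ≡ 7 (mod 9)
7^2 ≡ 4 (mod 9)
7^3 ≡ 1 (mod 9) ✓
So ord_9(7) = 3.

3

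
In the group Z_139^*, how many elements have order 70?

0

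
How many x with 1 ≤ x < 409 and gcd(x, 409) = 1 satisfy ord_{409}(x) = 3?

2

φ(409) = 409 − 1 = 408 = 2^3 · 3 · 17.
Since (Z/409Z)^× is cyclic of order 408, the number of elements of order d is φ(d) when d | 408 and 0 otherwise.
3 | 408, and φ(3) = 3 − 1 = 2.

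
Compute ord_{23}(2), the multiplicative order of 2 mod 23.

The order of 2 must divide φ(23) = 23 − 1 = 22 = 2 · 11.
Divisors of 22: 1, 2, 11, 22.
Evaluate successive powers at the divisors of 22:
2^1 ≡ 2 (mod 23)
2^2 ≡ 4 (mod 23)
2^11 ≡ 1 (mod 23) ✓
Hence ord(2) = 11.

11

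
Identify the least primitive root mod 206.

5

φ(206) = φ(2)·φ(103) = 1·102 = 102 = 2 · 3 · 17.
Test candidates g = 2, 3, … against the prime factors q ∈ {2, 3, 17} of φ(206): g is a generator iff g^(102/q) ≢ 1 for every such q.
g = 2: gcd(2, 206) = 2 > 1, not a unit — skip.
g = 3: 3^51 ≡ 205; 3^34 ≡ 1 — hits 1, so not a primitive root.
g = 4: gcd(4, 206) = 2 > 1, not a unit — skip.
g = 5: 5^51 ≡ 205; 5^34 ≡ 159; 5^6 ≡ 175 — none is 1, so 5 is a primitive root.
The smallest primitive root modulo 206 is 5.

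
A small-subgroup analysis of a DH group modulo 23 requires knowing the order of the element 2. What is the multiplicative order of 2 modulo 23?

11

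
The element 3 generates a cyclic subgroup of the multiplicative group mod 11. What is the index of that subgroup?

2

The order of 3 must divide φ(11) = 11 − 1 = 10 = 2 · 5.
Divisors of 10: 1, 2, 5, 10.
Check 3^d mod 11 for each divisor in increasing order:
3^1 ≡ 3 (mod 11)
3^2 ≡ 9 (mod 11)
3^5 ≡ 1 (mod 11) ✓
The order of 3 is 5, so the subgroup it generates has 5 elements.
Index = |(Z/11Z)^×| / |⟨3⟩| = 10 / 5 = 2.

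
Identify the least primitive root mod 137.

3

φ(137) = 137 − 1 = 136 = 2^3 · 17.
g is a primitive root iff g^(136/q) ≢ 1 (mod 137) for each prime q ∈ {2, 17}.
g = 2: 2^68 ≡ 1 — hits 1, so not a primitive root.
g = 3: 3^68 ≡ 136; 3^8 ≡ 122 — none is 1, so 3 is a primitive root.
So 3 is the smallest generator of (Z/137Z)^×.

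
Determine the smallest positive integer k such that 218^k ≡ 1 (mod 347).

By Lagrange's theorem, ord_347(218) divides φ(347) = 347 − 1 = 346 = 2 · 173.
Divisors of 346: 1, 2, 173, 346.
Compute 218^d (mod 347) for the divisors d until we hit 1:
218^1 ≡ 218 (mod 347)
218^2 ≡ 332 (mod 347)
218^173 ≡ 346 (mod 347)
218^346 ≡ 1 (mod 347) ✓
So ord_347(218) = 346.

346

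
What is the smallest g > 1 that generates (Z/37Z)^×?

φ(37) = 37 − 1 = 36 = 2^2 · 3^2.
g is a primitive root iff g^(36/q) ≢ 1 (mod 37) for each prime q ∈ {2, 3}.
g = 2: 2^18 ≡ 36; 2^12 ≡ 26 — none is 1, so 2 is a primitive root.
The smallest primitive root modulo 37 is 2.

2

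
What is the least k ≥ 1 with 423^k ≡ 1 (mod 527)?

The order of 423 must divide φ(527) = φ(17·31) = (17−1)·(31−1) = 16·30 = 480 = 2^5 · 3 · 5.
Divisors of 480: 1, 2, 3, 4, 5, 6, 8, 10, 12, 15, 16, 20, 24, 30, 32, 40, 48, 60, 80, 96, 120, 160, 240, 480.
Compute 423^d (mod 527) for the divisors d until we hit 1:
423^1 ≡ 423 (mod 527)
423^2 ≡ 276 (mod 527)
423^3 ≡ 281 (mod 527)
423^4 ≡ 288 (mod 527)
423^5 ≡ 87 (mod 527)
423^6 ≡ 438 (mod 527)
423^8 ≡ 205 (mod 527)
423^10 ≡ 191 (mod 527)
423^12 ≡ 16 (mod 527)
423^15 ≡ 280 (mod 527)
423^16 ≡ 392 (mod 527)
423^20 ≡ 118 (mod 527)
423^24 ≡ 256 (mod 527)
423^30 ≡ 404 (mod 527)
423^32 ≡ 307 (mod 527)
423^40 ≡ 222 (mod 527)
423^48 ≡ 188 (mod 527)
423^60 ≡ 373 (mod 527)
423^80 ≡ 273 (mod 527)
423^96 ≡ 35 (mod 527)
423^120 ≡ 1 (mod 527) ✓
So ord_527(423) = 120.

120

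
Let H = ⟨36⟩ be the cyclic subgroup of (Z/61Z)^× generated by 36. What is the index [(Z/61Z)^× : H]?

2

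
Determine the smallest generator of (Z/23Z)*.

φ(23) = 23 − 1 = 22 = 2 · 11.
g is a primitive root iff g^(22/q) ≢ 1 (mod 23) for each prime q ∈ {2, 11}.
g = 2: 2^11 ≡ 1 — hits 1, so not a primitive root.
g = 3: 3^11 ≡ 1 — hits 1, so not a primitive root.
g = 4: 4^11 ≡ 1 — hits 1, so not a primitive root.
g = 5: 5^11 ≡ 22; 5^2 ≡ 2 — none is 1, so 5 is a primitive root.
Hence the least primitive root of 23 is 5.

5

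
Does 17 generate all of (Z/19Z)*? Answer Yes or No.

φ(19) = 19 − 1 = 18 = 2 · 3^2.
Test 17^(18/q) mod 19 for each prime factor q of 18:
17^9 ≡ 1 (mod 19)  [q = 2: ≡ 1 ✗]
17^6 ≡ 7 (mod 19)  [q = 3: ≢ 1 ✓]
The check at q = 2 fails, so 17 generates a proper subgroup.

No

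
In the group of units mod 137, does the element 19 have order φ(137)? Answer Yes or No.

No

φ(137) = 137 − 1 = 136 = 2^3 · 17.
It suffices to check that the order of 19 is not a proper divisor of 136: compute 19^(136/q) for q ∈ {2, 17}.
19^68 ≡ 1 (mod 137)  [q = 2: ≡ 1 ✗]
19^8 ≡ 60 (mod 137)  [q = 17: ≢ 1 ✓]
The check at q = 2 fails, so 19 generates a proper subgroup.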